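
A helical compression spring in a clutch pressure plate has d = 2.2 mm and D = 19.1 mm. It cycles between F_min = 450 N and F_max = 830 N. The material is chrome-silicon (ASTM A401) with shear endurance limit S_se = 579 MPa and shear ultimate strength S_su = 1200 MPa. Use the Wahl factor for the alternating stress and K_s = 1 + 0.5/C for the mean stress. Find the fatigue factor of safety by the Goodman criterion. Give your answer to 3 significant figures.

C = D/d = 19.1/2.2 = 8.6818; K_W = (4C−1)/(4C−4)+0.615/C = 1.1685; K_s = 1+0.5/C = 1.0576
F_a = (F_max−F_min)/2 = 190 N; F_m = (F_max+F_min)/2 = 640 N
τ_a = K_W·8F_aD/(πd³) = 1.1685 × 867.88 = 1014.1 MPa
τ_m = K_s·8F_mD/(πd³) = 1.0576 × 2923.4 = 3091.7 MPa
Goodman: 1/n_f = τ_a/S_se + τ_m/S_su = 1014.1/579 + 3091.7/1200 = 1.75145 + 2.57645 = 4.3279
n_f = 1/4.3279 = 0.2311

0.231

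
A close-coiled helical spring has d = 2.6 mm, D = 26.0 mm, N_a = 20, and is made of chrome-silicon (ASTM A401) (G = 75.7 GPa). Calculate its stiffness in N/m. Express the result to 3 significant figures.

1230 N/m

k = Gd⁴/(8D³N_a) = (75.7×10³ × 2.6⁴) / (8 × 26.0³ × 20)
  = 3.45931e+06 / 2.81216e+06 = 1.2301 N/mm = 1230.1 N/m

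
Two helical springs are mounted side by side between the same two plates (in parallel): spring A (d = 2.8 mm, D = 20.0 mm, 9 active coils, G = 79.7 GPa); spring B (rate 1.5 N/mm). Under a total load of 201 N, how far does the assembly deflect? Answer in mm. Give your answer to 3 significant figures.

20.1 mm

k_A = Gd⁴/(8D³N_a) = (79.7×10³)(2.8⁴)/(8·20.0³·9) = 8.5049 N/mm
Parallel: k_eq = 8.5049 + 1.5 = 10.005 N/mm
δ = F/k_eq = 201/10.005 = 20.09 mm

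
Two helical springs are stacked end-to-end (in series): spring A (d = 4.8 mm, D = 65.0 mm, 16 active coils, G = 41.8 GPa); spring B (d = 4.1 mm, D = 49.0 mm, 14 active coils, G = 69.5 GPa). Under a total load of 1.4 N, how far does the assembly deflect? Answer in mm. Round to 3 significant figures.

3.16 mm

k_A = Gd⁴/(8D³N_a) = (41.8×10³)(4.8⁴)/(8·65.0³·16) = 0.63124 N/mm
k_B = Gd⁴/(8D³N_a) = (69.5×10³)(4.1⁴)/(8·49.0³·14) = 1.4904 N/mm
Series: 1/k_eq = 1/0.63124 + 1/1.4904 = 2.2551; k_eq = 0.44343 N/mm
δ = F/k_eq = 1.4/0.44343 = 3.1572 mm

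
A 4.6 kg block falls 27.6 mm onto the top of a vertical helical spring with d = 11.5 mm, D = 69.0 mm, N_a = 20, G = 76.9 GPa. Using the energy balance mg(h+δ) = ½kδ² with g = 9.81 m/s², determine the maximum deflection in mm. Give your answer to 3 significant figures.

11.8 mm

k = Gd⁴/(8D³N_a) = (76.9×10³)(11.5⁴)/(8·69.0³·20) = 25.589 N/mm
W = mg = 4.6 × 9.81 = 45.126 N
½kδ² − Wδ − Wh = 0 → δ = (W + √(W² + 2kWh))/k
δ = (45.126 + √(2036.4 + 63740.6))/25.589 = (45.126 + 256.47)/25.589 = 11.786 mm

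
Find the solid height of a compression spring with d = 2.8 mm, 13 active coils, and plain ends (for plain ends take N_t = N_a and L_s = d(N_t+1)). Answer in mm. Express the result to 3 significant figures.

39.2 mm

plain ends: N_t = N_a = 13
L_s = d·(N_t+1) = 2.8 × 14 = 39.2 mm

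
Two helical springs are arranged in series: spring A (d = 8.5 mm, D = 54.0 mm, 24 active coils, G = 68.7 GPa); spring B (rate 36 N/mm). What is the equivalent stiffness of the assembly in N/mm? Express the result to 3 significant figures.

k_A = Gd⁴/(8D³N_a) = (68.7×10³)(8.5⁴)/(8·54.0³·24) = 11.862 N/mm
Series: 1/k_eq = 1/11.862 + 1/36 = 0.11208; k_eq = 8.922 N/mm

8.92 N/mm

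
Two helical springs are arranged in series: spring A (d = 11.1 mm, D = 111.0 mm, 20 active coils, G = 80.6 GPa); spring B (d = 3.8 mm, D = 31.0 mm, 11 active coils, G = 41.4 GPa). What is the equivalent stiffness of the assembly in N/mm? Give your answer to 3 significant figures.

2.07 N/mm

k_A = Gd⁴/(8D³N_a) = (80.6×10³)(11.1⁴)/(8·111.0³·20) = 5.5916 N/mm
k_B = Gd⁴/(8D³N_a) = (41.4×10³)(3.8⁴)/(8·31.0³·11) = 3.2928 N/mm
Series: 1/k_eq = 1/5.5916 + 1/3.2928 = 0.48253; k_eq = 2.0724 N/mm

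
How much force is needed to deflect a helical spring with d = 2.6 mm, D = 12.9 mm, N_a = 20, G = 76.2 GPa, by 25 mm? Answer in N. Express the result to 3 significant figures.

253 N

k = Gd⁴/(8D³N_a) = (76.2×10³)(2.6⁴)/(8·12.9³·20) = 10.138 N/mm
F = k·δ = 10.138 × 25 = 253.45 N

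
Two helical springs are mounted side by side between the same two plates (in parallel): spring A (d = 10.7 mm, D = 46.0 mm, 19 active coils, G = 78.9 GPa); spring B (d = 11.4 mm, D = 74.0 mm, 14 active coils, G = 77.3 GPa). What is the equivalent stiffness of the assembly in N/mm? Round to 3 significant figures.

k_A = Gd⁴/(8D³N_a) = (78.9×10³)(10.7⁴)/(8·46.0³·19) = 69.903 N/mm
k_B = Gd⁴/(8D³N_a) = (77.3×10³)(11.4⁴)/(8·74.0³·14) = 28.766 N/mm
Parallel: k_eq = 69.903 + 28.766 = 98.669 N/mm

98.7 N/mm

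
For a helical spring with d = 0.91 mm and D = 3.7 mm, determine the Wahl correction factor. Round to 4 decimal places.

1.3959

C = D/d = 3.7/0.91 = 4.0659
K_W = (4C−1)/(4C−4) + 0.615/C = 15.264/12.264 + 0.1513 = 1.3959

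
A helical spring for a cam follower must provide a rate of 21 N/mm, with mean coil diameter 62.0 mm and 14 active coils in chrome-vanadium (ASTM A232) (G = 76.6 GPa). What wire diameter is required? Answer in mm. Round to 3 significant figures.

9.25 mm

d = (8D³N_a·k / G)^(1/4) = (8·62.0³·14·21 / (76.6×10³))^0.25
  = (7317.9)^0.25 = 9.2490 mm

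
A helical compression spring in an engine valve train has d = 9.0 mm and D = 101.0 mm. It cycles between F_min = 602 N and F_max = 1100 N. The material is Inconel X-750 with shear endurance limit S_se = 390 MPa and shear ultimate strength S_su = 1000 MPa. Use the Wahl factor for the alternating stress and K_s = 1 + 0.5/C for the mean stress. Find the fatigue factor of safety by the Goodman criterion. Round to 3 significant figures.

1.76

C = D/d = 101.0/9.0 = 11.2222; K_W = (4C−1)/(4C−4)+0.615/C = 1.1282; K_s = 1+0.5/C = 1.0446
F_a = (F_max−F_min)/2 = 249 N; F_m = (F_max+F_min)/2 = 851 N
τ_a = K_W·8F_aD/(πd³) = 1.1282 × 87.848 = 99.108 MPa
τ_m = K_s·8F_mD/(πd³) = 1.0446 × 300.24 = 313.61 MPa
Goodman: 1/n_f = τ_a/S_se + τ_m/S_su = 99.108/390 + 313.61/1000 = 0.25412 + 0.31361 = 0.56774
n_f = 1/0.56774 = 1.761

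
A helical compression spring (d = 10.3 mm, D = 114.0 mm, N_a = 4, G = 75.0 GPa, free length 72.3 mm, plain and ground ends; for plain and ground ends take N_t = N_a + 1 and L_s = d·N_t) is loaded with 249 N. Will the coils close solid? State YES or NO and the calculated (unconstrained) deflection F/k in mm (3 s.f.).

NO, δ = 14.0 mm

k = Gd⁴/(8D³N_a) = (75.0×10³)(10.3⁴)/(8·114.0³·4) = 17.805 N/mm
N_t = 5; L_s = 10.3·5 = 51.5 mm; δ_solid = L₀ − L_s = 72.3 − 51.5 = 20.8 mm
δ = F/k = 249/17.805 = 13.985 mm
δ < δ_solid → spring does not go solid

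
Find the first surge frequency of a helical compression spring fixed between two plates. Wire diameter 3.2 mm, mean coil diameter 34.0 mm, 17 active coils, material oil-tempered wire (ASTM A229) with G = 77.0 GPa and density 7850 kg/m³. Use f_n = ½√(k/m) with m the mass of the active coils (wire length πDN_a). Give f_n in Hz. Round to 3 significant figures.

k = Gd⁴/(8D³N_a) = (77.0×10³)(3.2⁴)/(8·34.0³·17) = 1.5105 N/mm = 1510.5 N/m
Wire length L = πDN_a = π·34.0·17 = 1815.8 mm
m = ρ·(πd²/4)·L = 7850 × 8.0425×10⁻⁶ m² × 1.8158 m = 0.11464 kg
f_n = ½√(k/m) = 0.5·√(1510.5/0.11464) = 0.5·√(13176) = 57.393 Hz

57.4 Hz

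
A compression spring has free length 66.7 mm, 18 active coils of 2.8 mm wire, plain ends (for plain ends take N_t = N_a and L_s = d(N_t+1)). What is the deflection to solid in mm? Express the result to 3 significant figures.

13.5 mm

N_t = 18; L_s = 2.8·19 = 53.2 mm
δ_solid = L₀ − L_s = 66.7 − 53.2 = 13.5 mm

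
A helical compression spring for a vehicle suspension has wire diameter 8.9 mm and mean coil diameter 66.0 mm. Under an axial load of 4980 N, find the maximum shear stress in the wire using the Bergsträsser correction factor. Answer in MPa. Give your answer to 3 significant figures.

Spring index C = D/d = 66.0/8.9 = 7.4157
K_B = (4C+2)/(4C−3) = 31.663/26.663 = 1.1875
τ₀ = 8FD/(πd³) = 8·4980·66.0/(π·8.9³) = 2.62944e+06/2214.7 = 1187.3 MPa
τ_max = K·τ₀ = 1.1875 × 1187.3 = 1409.9 MPa

1410 MPa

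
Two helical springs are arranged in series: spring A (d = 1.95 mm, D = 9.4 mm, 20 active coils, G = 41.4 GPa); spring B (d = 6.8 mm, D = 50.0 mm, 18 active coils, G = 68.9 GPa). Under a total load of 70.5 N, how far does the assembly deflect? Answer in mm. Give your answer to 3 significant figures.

24.3 mm

k_A = Gd⁴/(8D³N_a) = (41.4×10³)(1.95⁴)/(8·9.4³·20) = 4.5044 N/mm
k_B = Gd⁴/(8D³N_a) = (68.9×10³)(6.8⁴)/(8·50.0³·18) = 8.1843 N/mm
Series: 1/k_eq = 1/4.5044 + 1/8.1843 = 0.34419; k_eq = 2.9054 N/mm
δ = F/k_eq = 70.5/2.9054 = 24.265 mm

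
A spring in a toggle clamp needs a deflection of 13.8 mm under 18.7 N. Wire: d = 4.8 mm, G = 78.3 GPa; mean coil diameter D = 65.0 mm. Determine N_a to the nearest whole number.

Required rate k = F/δ = 18.7/13.8 = 1.3551 N/mm
N_a = Gd⁴/(8D³k) = (78.3×10³ × 4.8⁴)/(8 × 65.0³ × 1.3551)
    = 4.15649e+07 / 2.97709e+06 = 13.96 → 14 coils

14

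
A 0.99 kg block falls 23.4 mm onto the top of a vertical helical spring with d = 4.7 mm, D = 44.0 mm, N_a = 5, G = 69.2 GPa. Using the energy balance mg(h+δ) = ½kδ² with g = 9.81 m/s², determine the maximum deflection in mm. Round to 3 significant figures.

7.82 mm

k = Gd⁴/(8D³N_a) = (69.2×10³)(4.7⁴)/(8·44.0³·5) = 9.9101 N/mm
W = mg = 0.99 × 9.81 = 9.7119 N
½kδ² − Wδ − Wh = 0 → δ = (W + √(W² + 2kWh))/k
δ = (9.7119 + √(94.321 + 4504.32))/9.9101 = (9.7119 + 67.813)/9.9101 = 7.8228 mm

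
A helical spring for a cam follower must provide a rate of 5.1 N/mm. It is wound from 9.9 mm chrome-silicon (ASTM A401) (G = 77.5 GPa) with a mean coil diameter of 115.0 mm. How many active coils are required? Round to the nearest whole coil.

N_a = Gd⁴/(8D³k) = (77.5×10³ × 9.9⁴)/(8 × 115.0³ × 5.1)
    = 7.44462e+08 / 6.20517e+07 = 12 → 12 coils

12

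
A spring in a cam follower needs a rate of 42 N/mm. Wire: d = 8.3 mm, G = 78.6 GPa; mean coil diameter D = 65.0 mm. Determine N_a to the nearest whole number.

4

N_a = Gd⁴/(8D³k) = (78.6×10³ × 8.3⁴)/(8 × 65.0³ × 42)
    = 3.73022e+08 / 9.2274e+07 = 4.043 → 4 coils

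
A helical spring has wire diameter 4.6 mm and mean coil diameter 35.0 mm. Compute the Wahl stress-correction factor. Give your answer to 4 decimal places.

1.1943

C = D/d = 35.0/4.6 = 7.6087
K_W = (4C−1)/(4C−4) + 0.615/C = 29.435/26.435 + 0.0808 = 1.1943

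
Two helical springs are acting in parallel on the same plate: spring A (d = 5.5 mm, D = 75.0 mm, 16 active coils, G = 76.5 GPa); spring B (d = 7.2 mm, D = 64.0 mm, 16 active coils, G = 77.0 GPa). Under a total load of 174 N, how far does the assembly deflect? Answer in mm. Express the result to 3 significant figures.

23.3 mm

k_A = Gd⁴/(8D³N_a) = (76.5×10³)(5.5⁴)/(8·75.0³·16) = 1.2963 N/mm
k_B = Gd⁴/(8D³N_a) = (77.0×10³)(7.2⁴)/(8·64.0³·16) = 6.167 N/mm
Parallel: k_eq = 1.2963 + 6.167 = 7.4633 N/mm
δ = F/k_eq = 174/7.4633 = 23.314 mm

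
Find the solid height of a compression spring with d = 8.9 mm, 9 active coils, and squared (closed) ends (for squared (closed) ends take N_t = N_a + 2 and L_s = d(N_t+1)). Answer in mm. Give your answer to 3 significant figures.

squared (closed) ends: N_t = N_a + 2 = 9 + 2 = 11
L_s = d·(N_t+1) = 8.9 × 12 = 106.8 mm

107 mm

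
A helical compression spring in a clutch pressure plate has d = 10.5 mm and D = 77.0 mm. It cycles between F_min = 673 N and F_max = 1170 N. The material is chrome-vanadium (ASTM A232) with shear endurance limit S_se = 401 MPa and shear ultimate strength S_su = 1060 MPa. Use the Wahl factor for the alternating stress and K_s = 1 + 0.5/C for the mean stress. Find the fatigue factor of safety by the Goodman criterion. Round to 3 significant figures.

3.53

C = D/d = 77.0/10.5 = 7.3333; K_W = (4C−1)/(4C−4)+0.615/C = 1.2023; K_s = 1+0.5/C = 1.0682
F_a = (F_max−F_min)/2 = 248.5 N; F_m = (F_max+F_min)/2 = 921.5 N
τ_a = K_W·8F_aD/(πd³) = 1.2023 × 42.091 = 50.605 MPa
τ_m = K_s·8F_mD/(πd³) = 1.0682 × 156.08 = 166.73 MPa
Goodman: 1/n_f = τ_a/S_se + τ_m/S_su = 50.605/401 + 166.73/1060 = 0.12620 + 0.15729 = 0.28349
n_f = 1/0.28349 = 3.528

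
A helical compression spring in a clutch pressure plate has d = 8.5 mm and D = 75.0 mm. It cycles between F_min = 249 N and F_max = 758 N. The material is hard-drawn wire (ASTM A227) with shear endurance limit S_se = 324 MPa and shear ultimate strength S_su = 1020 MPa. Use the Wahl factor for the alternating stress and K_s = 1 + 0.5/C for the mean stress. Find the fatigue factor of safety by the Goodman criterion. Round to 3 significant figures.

C = D/d = 75.0/8.5 = 8.8235; K_W = (4C−1)/(4C−4)+0.615/C = 1.1656; K_s = 1+0.5/C = 1.0567
F_a = (F_max−F_min)/2 = 254.5 N; F_m = (F_max+F_min)/2 = 503.5 N
τ_a = K_W·8F_aD/(πd³) = 1.1656 × 79.147 = 92.251 MPa
τ_m = K_s·8F_mD/(πd³) = 1.0567 × 156.58 = 165.46 MPa
Goodman: 1/n_f = τ_a/S_se + τ_m/S_su = 92.251/324 + 165.46/1020 = 0.28472 + 0.16221 = 0.44694
n_f = 1/0.44694 = 2.237

2.24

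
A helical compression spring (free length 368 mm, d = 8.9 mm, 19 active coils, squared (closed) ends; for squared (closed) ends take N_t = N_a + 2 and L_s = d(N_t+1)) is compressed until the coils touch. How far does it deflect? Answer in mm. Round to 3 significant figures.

N_t = 21; L_s = 8.9·22 = 195.8 mm
δ_solid = L₀ − L_s = 368 − 195.8 = 172.2 mm

172 mm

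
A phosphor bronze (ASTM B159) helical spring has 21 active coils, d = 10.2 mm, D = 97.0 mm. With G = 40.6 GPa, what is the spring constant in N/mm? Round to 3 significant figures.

2.87 N/mm

k = Gd⁴/(8D³N_a) = (40.6×10³ × 10.2⁴) / (8 × 97.0³ × 21)
  = 4.39467e+08 / 1.53329e+08 = 2.8662 N/mm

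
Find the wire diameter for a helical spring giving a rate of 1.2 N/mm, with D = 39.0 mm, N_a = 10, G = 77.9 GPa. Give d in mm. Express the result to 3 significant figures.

2.92 mm

d = (8D³N_a·k / G)^(1/4) = (8·39.0³·10·1.2 / (77.9×10³))^0.25
  = (73.102)^0.25 = 2.9240 mm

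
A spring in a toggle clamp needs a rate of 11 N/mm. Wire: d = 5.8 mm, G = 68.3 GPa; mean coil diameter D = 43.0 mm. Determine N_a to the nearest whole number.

11

N_a = Gd⁴/(8D³k) = (68.3×10³ × 5.8⁴)/(8 × 43.0³ × 11)
    = 7.72917e+07 / 6.99662e+06 = 11.05 → 11 coils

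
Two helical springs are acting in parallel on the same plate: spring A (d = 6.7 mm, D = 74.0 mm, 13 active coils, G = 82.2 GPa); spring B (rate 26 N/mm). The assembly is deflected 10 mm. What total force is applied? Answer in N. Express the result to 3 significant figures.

k_A = Gd⁴/(8D³N_a) = (82.2×10³)(6.7⁴)/(8·74.0³·13) = 3.9305 N/mm
Parallel: k_eq = 3.9305 + 26 = 29.93 N/mm
F = k_eq·δ = 29.93·10 = 299.3 N

299 N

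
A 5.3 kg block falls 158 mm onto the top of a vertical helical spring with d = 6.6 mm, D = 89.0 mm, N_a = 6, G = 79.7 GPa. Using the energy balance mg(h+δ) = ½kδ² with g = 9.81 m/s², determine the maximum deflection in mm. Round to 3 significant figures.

k = Gd⁴/(8D³N_a) = (79.7×10³)(6.6⁴)/(8·89.0³·6) = 4.4691 N/mm
W = mg = 5.3 × 9.81 = 51.993 N
½kδ² − Wδ − Wh = 0 → δ = (W + √(W² + 2kWh))/k
δ = (51.993 + √(2703.3 + 73426.8))/4.4691 = (51.993 + 275.92)/4.4691 = 73.372 mm

73.4 mm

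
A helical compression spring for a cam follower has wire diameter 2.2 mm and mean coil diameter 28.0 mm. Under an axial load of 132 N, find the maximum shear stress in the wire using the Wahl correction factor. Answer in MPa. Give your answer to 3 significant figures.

Spring index C = D/d = 28.0/2.2 = 12.7273
K_W = (4C−1)/(4C−4) + 0.615/C = 49.909/46.909 + 0.0483 = 1.1123
τ₀ = 8FD/(πd³) = 8·132·28.0/(π·2.2³) = 29568/33.452 = 883.9 MPa
τ_max = K·τ₀ = 1.1123 × 883.9 = 983.14 MPa

983 MPa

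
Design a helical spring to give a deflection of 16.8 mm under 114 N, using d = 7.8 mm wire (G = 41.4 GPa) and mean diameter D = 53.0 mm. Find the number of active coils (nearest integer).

Required rate k = F/δ = 114/16.8 = 6.7857 N/mm
N_a = Gd⁴/(8D³k) = (41.4×10³ × 7.8⁴)/(8 × 53.0³ × 6.7857)
    = 1.53242e+08 / 8.08189e+06 = 18.96 → 19 coils

19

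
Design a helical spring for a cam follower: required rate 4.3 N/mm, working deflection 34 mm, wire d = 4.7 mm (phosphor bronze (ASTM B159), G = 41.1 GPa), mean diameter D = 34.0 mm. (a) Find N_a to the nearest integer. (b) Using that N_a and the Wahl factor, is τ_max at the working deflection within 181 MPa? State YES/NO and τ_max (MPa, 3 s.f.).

N_a = Gd⁴/(8D³k) = (41.1×10³)(4.7⁴)/(8·34.0³·4.3) = 14.83 → N_a = 15
Actual rate k = Gd⁴/(8D³·15) = 4.2522 N/mm
Working load F = kδ = 4.2522·34 = 144.58 N
C = 34.0/4.7 = 7.2340; K_W = (4C−1)/(4C−4)+0.615/C = 1.2053
τ_max = K_W·8FD/(πd³) = 1.2053·120.56 = 145.32 MPa
τ_max ≤ 181 MPa → acceptable

(a) 15 coils; (b) YES, τ_max = 145 MPa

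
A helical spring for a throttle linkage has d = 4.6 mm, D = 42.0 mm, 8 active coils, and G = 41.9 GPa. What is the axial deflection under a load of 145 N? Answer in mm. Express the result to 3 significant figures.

36.6 mm

k = Gd⁴/(8D³N_a) = (41.9×10³)(4.6⁴)/(8·42.0³·8) = 3.9566 N/mm
δ = F/k = 145 / 3.9566 = 36.648 mm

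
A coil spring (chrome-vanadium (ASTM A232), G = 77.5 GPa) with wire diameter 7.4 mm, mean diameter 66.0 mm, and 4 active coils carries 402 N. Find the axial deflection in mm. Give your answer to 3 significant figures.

k = Gd⁴/(8D³N_a) = (77.5×10³)(7.4⁴)/(8·66.0³·4) = 25.261 N/mm
δ = F/k = 402 / 25.261 = 15.914 mm

15.9 mm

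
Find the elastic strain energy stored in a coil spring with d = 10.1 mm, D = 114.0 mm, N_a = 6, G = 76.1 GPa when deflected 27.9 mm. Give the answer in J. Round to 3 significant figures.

k = Gd⁴/(8D³N_a) = (76.1×10³)(10.1⁴)/(8·114.0³·6) = 11.136 N/mm
U = ½kδ² = 0.5 × 11.136 × 27.9² = 4334 N·mm = 4.334 J

4.33 J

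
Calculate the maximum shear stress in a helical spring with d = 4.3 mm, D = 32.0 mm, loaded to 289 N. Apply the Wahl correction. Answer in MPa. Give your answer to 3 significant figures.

Spring index C = D/d = 32.0/4.3 = 7.4419
K_W = (4C−1)/(4C−4) + 0.615/C = 28.767/25.767 + 0.0826 = 1.1991
τ₀ = 8FD/(πd³) = 8·289·32.0/(π·4.3³) = 73984/249.78 = 296.2 MPa
τ_max = K·τ₀ = 1.1991 × 296.2 = 355.16 MPa

355 MPa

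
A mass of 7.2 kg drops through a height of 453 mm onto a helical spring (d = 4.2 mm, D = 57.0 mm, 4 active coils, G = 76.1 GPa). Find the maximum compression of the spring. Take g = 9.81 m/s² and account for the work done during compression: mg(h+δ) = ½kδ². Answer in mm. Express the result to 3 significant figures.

145 mm

k = Gd⁴/(8D³N_a) = (76.1×10³)(4.2⁴)/(8·57.0³·4) = 3.9958 N/mm
W = mg = 7.2 × 9.81 = 70.632 N
½kδ² − Wδ − Wh = 0 → δ = (W + √(W² + 2kWh))/k
δ = (70.632 + √(4988.9 + 255704))/3.9958 = (70.632 + 510.58)/3.9958 = 145.45 mm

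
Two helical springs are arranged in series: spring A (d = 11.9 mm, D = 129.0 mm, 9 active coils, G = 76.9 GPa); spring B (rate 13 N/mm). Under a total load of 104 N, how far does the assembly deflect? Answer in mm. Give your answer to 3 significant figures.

18.4 mm

k_A = Gd⁴/(8D³N_a) = (76.9×10³)(11.9⁴)/(8·129.0³·9) = 9.9773 N/mm
Series: 1/k_eq = 1/9.9773 + 1/13 = 0.17715; k_eq = 5.6449 N/mm
δ = F/k_eq = 104/5.6449 = 18.424 mm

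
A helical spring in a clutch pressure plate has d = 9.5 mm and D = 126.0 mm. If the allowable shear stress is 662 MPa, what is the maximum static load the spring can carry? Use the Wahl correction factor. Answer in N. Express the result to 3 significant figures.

C = D/d = 126.0/9.5 = 13.2632
K_W = (4C−1)/(4C−4) + 0.615/C = 52.053/49.053 + 0.0464 = 1.1075
τ_max = K·8FD/(πd³) → F_max = τ_allow·πd³/(8DK)
F_max = 662·π·9.5³/(8·126.0·1.1075) = 1.7831e+06/1116.4 = 1597.2 N

1600 N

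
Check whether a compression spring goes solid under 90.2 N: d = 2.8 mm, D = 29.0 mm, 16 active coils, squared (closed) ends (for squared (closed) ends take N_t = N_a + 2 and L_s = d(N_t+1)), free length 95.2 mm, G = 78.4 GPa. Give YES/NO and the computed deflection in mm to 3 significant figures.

k = Gd⁴/(8D³N_a) = (78.4×10³)(2.8⁴)/(8·29.0³·16) = 1.5436 N/mm
N_t = 18; L_s = 2.8·19 = 53.2 mm; δ_solid = L₀ − L_s = 95.2 − 53.2 = 42 mm
δ = F/k = 90.2/1.5436 = 58.434 mm
δ ≥ δ_solid → spring goes solid

YES, δ = 58.4 mm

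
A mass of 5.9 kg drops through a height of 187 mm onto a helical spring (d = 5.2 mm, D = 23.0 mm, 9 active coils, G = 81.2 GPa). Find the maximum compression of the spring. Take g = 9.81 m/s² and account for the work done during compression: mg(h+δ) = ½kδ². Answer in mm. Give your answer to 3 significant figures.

k = Gd⁴/(8D³N_a) = (81.2×10³)(5.2⁴)/(8·23.0³·9) = 67.772 N/mm
W = mg = 5.9 × 9.81 = 57.879 N
½kδ² − Wδ − Wh = 0 → δ = (W + √(W² + 2kWh))/k
δ = (57.879 + √(3350 + 1.46705e+06))/67.772 = (57.879 + 1212.6)/67.772 = 18.746 mm

18.7 mm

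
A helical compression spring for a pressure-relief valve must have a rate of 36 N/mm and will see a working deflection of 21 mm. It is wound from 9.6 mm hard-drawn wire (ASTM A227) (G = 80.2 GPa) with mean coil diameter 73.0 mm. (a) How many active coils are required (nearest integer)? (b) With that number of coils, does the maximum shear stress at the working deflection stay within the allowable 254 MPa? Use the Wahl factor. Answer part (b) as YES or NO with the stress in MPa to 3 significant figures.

(a) 6 coils; (b) YES, τ_max = 192 MPa

N_a = Gd⁴/(8D³k) = (80.2×10³)(9.6⁴)/(8·73.0³·36) = 6.08 → N_a = 6
Actual rate k = Gd⁴/(8D³·6) = 36.48 N/mm
Working load F = kδ = 36.48·21 = 766.07 N
C = 73.0/9.6 = 7.6042; K_W = (4C−1)/(4C−4)+0.615/C = 1.1944
τ_max = K_W·8FD/(πd³) = 1.1944·160.96 = 192.26 MPa
τ_max ≤ 254 MPa → acceptable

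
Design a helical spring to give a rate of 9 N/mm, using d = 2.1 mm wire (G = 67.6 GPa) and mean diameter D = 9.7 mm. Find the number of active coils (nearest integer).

N_a = Gd⁴/(8D³k) = (67.6×10³ × 2.1⁴)/(8 × 9.7³ × 9)
    = 1.31469e+06 / 65712.5 = 20.01 → 20 coils

20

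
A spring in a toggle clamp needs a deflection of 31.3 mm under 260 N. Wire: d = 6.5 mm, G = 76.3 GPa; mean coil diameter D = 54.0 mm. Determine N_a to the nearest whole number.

13

Required rate k = F/δ = 260/31.3 = 8.3067 N/mm
N_a = Gd⁴/(8D³k) = (76.3×10³ × 6.5⁴)/(8 × 54.0³ × 8.3067)
    = 1.362e+08 / 1.04641e+07 = 13.02 → 13 coils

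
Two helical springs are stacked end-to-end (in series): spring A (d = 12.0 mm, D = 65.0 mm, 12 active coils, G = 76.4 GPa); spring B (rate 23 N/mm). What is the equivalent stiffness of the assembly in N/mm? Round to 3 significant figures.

16.6 N/mm

k_A = Gd⁴/(8D³N_a) = (76.4×10³)(12.0⁴)/(8·65.0³·12) = 60.091 N/mm
Series: 1/k_eq = 1/60.091 + 1/23 = 0.06012; k_eq = 16.633 N/mm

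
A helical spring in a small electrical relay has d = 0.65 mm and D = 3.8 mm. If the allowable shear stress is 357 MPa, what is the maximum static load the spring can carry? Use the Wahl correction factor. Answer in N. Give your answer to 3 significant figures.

8.04 N

C = D/d = 3.8/0.65 = 5.8462
K_W = (4C−1)/(4C−4) + 0.615/C = 22.385/19.385 + 0.1052 = 1.2600
τ_max = K·8FD/(πd³) → F_max = τ_allow·πd³/(8DK)
F_max = 357·π·0.65³/(8·3.8·1.2600) = 308.01/38.303 = 8.0413 N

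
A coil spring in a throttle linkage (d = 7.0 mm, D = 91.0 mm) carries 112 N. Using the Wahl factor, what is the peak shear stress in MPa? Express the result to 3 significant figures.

Spring index C = D/d = 91.0/7.0 = 13.0000
K_W = (4C−1)/(4C−4) + 0.615/C = 51.000/48.000 + 0.0473 = 1.1098
τ₀ = 8FD/(πd³) = 8·112·91.0/(π·7.0³) = 81536/1077.6 = 75.667 MPa
τ_max = K·τ₀ = 1.1098 × 75.667 = 83.976 MPa

84.0 MPa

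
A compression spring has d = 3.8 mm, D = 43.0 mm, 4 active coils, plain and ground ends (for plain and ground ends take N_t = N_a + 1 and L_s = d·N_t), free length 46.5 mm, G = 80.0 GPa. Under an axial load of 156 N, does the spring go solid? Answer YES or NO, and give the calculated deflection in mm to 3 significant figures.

k = Gd⁴/(8D³N_a) = (80.0×10³)(3.8⁴)/(8·43.0³·4) = 6.5565 N/mm
N_t = 5; L_s = 3.8·5 = 19 mm; δ_solid = L₀ − L_s = 46.5 − 19 = 27.5 mm
δ = F/k = 156/6.5565 = 23.793 mm
δ < δ_solid → spring does not go solid

NO, δ = 23.8 mm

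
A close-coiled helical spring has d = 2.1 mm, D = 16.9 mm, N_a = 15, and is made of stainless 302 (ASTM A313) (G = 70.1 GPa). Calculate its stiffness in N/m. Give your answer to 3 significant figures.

2350 N/m

k = Gd⁴/(8D³N_a) = (70.1×10³ × 2.1⁴) / (8 × 16.9³ × 15)
  = 1.36331e+06 / 579217 = 2.3537 N/mm = 2353.7 N/m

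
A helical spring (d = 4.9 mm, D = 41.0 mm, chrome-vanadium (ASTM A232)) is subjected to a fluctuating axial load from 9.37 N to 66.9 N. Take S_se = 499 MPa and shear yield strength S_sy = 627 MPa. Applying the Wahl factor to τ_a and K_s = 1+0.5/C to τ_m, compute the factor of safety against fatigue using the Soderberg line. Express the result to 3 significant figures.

8.52

C = D/d = 41.0/4.9 = 8.3673; K_W = (4C−1)/(4C−4)+0.615/C = 1.1753; K_s = 1+0.5/C = 1.0598
F_a = (F_max−F_min)/2 = 28.765 N; F_m = (F_max+F_min)/2 = 38.135 N
τ_a = K_W·8F_aD/(πd³) = 1.1753 × 25.527 = 30.002 MPa
τ_m = K_s·8F_mD/(πd³) = 1.0598 × 33.842 = 35.865 MPa
Soderberg: 1/n_f = τ_a/S_se + τ_m/S_sy = 30.002/499 + 35.865/627 = 0.06012 + 0.05720 = 0.11732
n_f = 1/0.11732 = 8.523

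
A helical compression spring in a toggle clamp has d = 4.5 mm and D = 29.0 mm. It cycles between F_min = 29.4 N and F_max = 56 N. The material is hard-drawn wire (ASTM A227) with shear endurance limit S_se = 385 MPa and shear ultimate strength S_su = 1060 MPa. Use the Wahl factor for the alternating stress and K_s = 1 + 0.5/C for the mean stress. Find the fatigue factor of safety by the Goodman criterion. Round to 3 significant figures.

14.3

C = D/d = 29.0/4.5 = 6.4444; K_W = (4C−1)/(4C−4)+0.615/C = 1.2332; K_s = 1+0.5/C = 1.0776
F_a = (F_max−F_min)/2 = 13.3 N; F_m = (F_max+F_min)/2 = 42.7 N
τ_a = K_W·8F_aD/(πd³) = 1.2332 × 10.778 = 13.292 MPa
τ_m = K_s·8F_mD/(πd³) = 1.0776 × 34.604 = 37.289 MPa
Goodman: 1/n_f = τ_a/S_se + τ_m/S_su = 13.292/385 + 37.289/1060 = 0.03452 + 0.03518 = 0.069702
n_f = 1/0.069702 = 14.35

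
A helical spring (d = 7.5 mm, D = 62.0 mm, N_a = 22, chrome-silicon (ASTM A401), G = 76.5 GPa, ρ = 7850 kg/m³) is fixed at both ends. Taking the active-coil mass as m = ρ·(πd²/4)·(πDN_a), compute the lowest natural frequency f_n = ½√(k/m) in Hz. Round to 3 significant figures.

k = Gd⁴/(8D³N_a) = (76.5×10³)(7.5⁴)/(8·62.0³·22) = 5.7706 N/mm = 5770.6 N/m
Wire length L = πDN_a = π·62.0·22 = 4285.1 mm
m = ρ·(πd²/4)·L = 7850 × 44.179×10⁻⁶ m² × 4.2851 m = 1.4861 kg
f_n = ½√(k/m) = 0.5·√(5770.6/1.4861) = 0.5·√(3883) = 31.157 Hz

31.2 Hz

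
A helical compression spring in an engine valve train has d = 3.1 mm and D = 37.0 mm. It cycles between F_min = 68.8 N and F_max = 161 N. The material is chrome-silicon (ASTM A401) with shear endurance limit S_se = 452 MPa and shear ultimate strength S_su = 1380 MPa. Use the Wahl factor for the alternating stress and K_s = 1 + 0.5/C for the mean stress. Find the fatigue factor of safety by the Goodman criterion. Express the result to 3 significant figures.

C = D/d = 37.0/3.1 = 11.9355; K_W = (4C−1)/(4C−4)+0.615/C = 1.1201; K_s = 1+0.5/C = 1.0419
F_a = (F_max−F_min)/2 = 46.1 N; F_m = (F_max+F_min)/2 = 114.9 N
τ_a = K_W·8F_aD/(πd³) = 1.1201 × 145.8 = 163.31 MPa
τ_m = K_s·8F_mD/(πd³) = 1.0419 × 363.39 = 378.62 MPa
Goodman: 1/n_f = τ_a/S_se + τ_m/S_su = 163.31/452 + 378.62/1380 = 0.36131 + 0.27436 = 0.63567
n_f = 1/0.63567 = 1.573

1.57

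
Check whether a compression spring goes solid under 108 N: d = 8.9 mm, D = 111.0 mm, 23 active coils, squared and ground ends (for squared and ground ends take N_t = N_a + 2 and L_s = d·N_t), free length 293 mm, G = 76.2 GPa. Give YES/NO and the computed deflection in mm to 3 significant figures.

k = Gd⁴/(8D³N_a) = (76.2×10³)(8.9⁴)/(8·111.0³·23) = 1.8999 N/mm
N_t = 25; L_s = 8.9·25 = 222.5 mm; δ_solid = L₀ − L_s = 293 − 222.5 = 70.5 mm
δ = F/k = 108/1.8999 = 56.845 mm
δ < δ_solid → spring does not go solid

NO, δ = 56.8 mm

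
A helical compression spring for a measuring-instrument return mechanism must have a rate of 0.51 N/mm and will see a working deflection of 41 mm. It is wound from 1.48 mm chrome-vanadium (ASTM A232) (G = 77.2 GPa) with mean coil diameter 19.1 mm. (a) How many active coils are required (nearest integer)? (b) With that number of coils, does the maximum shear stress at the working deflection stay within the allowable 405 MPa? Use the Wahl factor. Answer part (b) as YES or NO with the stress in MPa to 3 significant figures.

N_a = Gd⁴/(8D³k) = (77.2×10³)(1.48⁴)/(8·19.1³·0.51) = 13.03 → N_a = 13
Actual rate k = Gd⁴/(8D³·13) = 0.51113 N/mm
Working load F = kδ = 0.51113·41 = 20.956 N
C = 19.1/1.48 = 12.9054; K_W = (4C−1)/(4C−4)+0.615/C = 1.1107
τ_max = K_W·8FD/(πd³) = 1.1107·314.41 = 349.21 MPa
τ_max ≤ 405 MPa → acceptable

(a) 13 coils; (b) YES, τ_max = 349 MPa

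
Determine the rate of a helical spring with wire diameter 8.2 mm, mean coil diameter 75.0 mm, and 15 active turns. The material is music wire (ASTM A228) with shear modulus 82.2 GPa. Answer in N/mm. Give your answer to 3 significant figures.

k = Gd⁴/(8D³N_a) = (82.2×10³ × 8.2⁴) / (8 × 75.0³ × 15)
  = 3.71644e+08 / 5.0625e+07 = 7.3411 N/mm

7.34 N/mm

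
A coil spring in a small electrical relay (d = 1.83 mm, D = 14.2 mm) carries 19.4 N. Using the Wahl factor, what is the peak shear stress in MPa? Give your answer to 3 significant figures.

136 MPa

Spring index C = D/d = 14.2/1.83 = 7.7596
K_W = (4C−1)/(4C−4) + 0.615/C = 30.038/27.038 + 0.0793 = 1.1902
τ₀ = 8FD/(πd³) = 8·19.4·14.2/(π·1.83³) = 2203.84/19.253 = 114.47 MPa
τ_max = K·τ₀ = 1.1902 × 114.47 = 136.24 MPa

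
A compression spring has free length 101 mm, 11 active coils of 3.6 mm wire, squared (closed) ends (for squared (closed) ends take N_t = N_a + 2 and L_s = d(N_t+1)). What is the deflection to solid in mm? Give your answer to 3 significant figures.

50.6 mm

N_t = 13; L_s = 3.6·14 = 50.4 mm
δ_solid = L₀ − L_s = 101 − 50.4 = 50.6 mm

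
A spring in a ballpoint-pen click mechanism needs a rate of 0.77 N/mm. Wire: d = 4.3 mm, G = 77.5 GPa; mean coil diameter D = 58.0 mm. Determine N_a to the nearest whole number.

22

N_a = Gd⁴/(8D³k) = (77.5×10³ × 4.3⁴)/(8 × 58.0³ × 0.77)
    = 2.64957e+07 / 1.20189e+06 = 22.05 → 22 coils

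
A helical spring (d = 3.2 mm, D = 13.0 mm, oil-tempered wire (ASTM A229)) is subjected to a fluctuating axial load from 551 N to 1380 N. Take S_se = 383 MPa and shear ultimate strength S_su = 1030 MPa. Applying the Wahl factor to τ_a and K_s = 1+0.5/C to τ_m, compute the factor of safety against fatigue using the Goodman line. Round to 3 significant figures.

C = D/d = 13.0/3.2 = 4.0625; K_W = (4C−1)/(4C−4)+0.615/C = 1.3963; K_s = 1+0.5/C = 1.1231
F_a = (F_max−F_min)/2 = 414.5 N; F_m = (F_max+F_min)/2 = 965.5 N
τ_a = K_W·8F_aD/(πd³) = 1.3963 × 418.75 = 584.7 MPa
τ_m = K_s·8F_mD/(πd³) = 1.1231 × 975.41 = 1095.5 MPa
Goodman: 1/n_f = τ_a/S_se + τ_m/S_su = 584.7/383 + 1095.5/1030 = 1.52663 + 1.06355 = 2.5902
n_f = 1/2.5902 = 0.3861

0.386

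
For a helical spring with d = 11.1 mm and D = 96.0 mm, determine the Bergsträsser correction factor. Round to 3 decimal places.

1.158

C = D/d = 96.0/11.1 = 8.6486
K_B = (4C+2)/(4C−3) = 36.595/31.595 = 1.1583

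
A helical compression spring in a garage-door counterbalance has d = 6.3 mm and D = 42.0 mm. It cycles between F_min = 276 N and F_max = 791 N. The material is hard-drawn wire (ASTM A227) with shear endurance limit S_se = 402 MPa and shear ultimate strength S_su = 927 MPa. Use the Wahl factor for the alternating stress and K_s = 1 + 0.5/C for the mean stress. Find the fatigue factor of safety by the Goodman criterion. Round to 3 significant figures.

1.67

C = D/d = 42.0/6.3 = 6.6667; K_W = (4C−1)/(4C−4)+0.615/C = 1.2246; K_s = 1+0.5/C = 1.0750
F_a = (F_max−F_min)/2 = 257.5 N; F_m = (F_max+F_min)/2 = 533.5 N
τ_a = K_W·8F_aD/(πd³) = 1.2246 × 110.14 = 134.88 MPa
τ_m = K_s·8F_mD/(πd³) = 1.0750 × 228.19 = 245.31 MPa
Goodman: 1/n_f = τ_a/S_se + τ_m/S_su = 134.88/402 + 245.31/927 = 0.33552 + 0.26463 = 0.60014
n_f = 1/0.60014 = 1.666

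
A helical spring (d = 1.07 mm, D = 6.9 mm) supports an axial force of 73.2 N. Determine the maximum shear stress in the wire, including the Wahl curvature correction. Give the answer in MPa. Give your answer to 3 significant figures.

1290 MPa

Spring index C = D/d = 6.9/1.07 = 6.4486
K_W = (4C−1)/(4C−4) + 0.615/C = 24.794/21.794 + 0.0954 = 1.2330
τ₀ = 8FD/(πd³) = 8·73.2·6.9/(π·1.07³) = 4040.64/3.8486 = 1049.9 MPa
τ_max = K·τ₀ = 1.2330 × 1049.9 = 1294.6 MPa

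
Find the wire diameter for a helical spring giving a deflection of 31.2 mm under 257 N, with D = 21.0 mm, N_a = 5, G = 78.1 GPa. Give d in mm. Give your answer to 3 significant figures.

Required rate k = F/δ = 257/31.2 = 8.2372 N/mm
d = (8D³N_a·k / G)^(1/4) = (8·21.0³·5·8.2372 / (78.1×10³))^0.25
  = (39.07)^0.25 = 2.5001 mm

2.50 mm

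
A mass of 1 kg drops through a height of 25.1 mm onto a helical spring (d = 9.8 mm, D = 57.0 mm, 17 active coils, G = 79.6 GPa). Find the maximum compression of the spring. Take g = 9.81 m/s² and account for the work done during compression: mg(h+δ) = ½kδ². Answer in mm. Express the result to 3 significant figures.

k = Gd⁴/(8D³N_a) = (79.6×10³)(9.8⁴)/(8·57.0³·17) = 29.151 N/mm
W = mg = 1 × 9.81 = 9.81 N
½kδ² − Wδ − Wh = 0 → δ = (W + √(W² + 2kWh))/k
δ = (9.81 + √(96.236 + 14355.8))/29.151 = (9.81 + 120.22)/29.151 = 4.4604 mm

4.46 mm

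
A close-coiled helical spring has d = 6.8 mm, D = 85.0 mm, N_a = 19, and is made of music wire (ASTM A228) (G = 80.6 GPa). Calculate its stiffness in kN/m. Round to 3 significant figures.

1.85 kN/m

k = Gd⁴/(8D³N_a) = (80.6×10³ × 6.8⁴) / (8 × 85.0³ × 19)
  = 1.72334e+08 / 9.3347e+07 = 1.8462 N/mm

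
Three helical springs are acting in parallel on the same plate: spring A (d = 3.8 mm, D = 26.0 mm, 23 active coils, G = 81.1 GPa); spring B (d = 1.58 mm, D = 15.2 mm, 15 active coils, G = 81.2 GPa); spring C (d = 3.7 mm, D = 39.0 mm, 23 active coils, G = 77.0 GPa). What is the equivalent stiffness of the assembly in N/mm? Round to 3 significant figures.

7.75 N/mm

k_A = Gd⁴/(8D³N_a) = (81.1×10³)(3.8⁴)/(8·26.0³·23) = 5.229 N/mm
k_B = Gd⁴/(8D³N_a) = (81.2×10³)(1.58⁴)/(8·15.2³·15) = 1.2008 N/mm
k_C = Gd⁴/(8D³N_a) = (77.0×10³)(3.7⁴)/(8·39.0³·23) = 1.3222 N/mm
Parallel: k_eq = 5.229 + 1.2008 + 1.3222 = 7.752 N/mm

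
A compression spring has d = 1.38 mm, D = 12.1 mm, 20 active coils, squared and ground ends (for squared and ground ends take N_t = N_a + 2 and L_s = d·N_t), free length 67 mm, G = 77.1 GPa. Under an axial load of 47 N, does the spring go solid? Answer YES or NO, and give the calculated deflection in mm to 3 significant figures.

k = Gd⁴/(8D³N_a) = (77.1×10³)(1.38⁴)/(8·12.1³·20) = 0.98649 N/mm
N_t = 22; L_s = 1.38·22 = 30.36 mm; δ_solid = L₀ − L_s = 67 − 30.36 = 36.64 mm
δ = F/k = 47/0.98649 = 47.643 mm
δ ≥ δ_solid → spring goes solid

YES, δ = 47.6 mm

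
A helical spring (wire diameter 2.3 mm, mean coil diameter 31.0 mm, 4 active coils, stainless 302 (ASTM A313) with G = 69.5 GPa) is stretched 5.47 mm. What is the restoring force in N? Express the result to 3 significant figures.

11.2 N

k = Gd⁴/(8D³N_a) = (69.5×10³)(2.3⁴)/(8·31.0³·4) = 2.0401 N/mm
F = k·δ = 2.0401 × 5.47 = 11.16 N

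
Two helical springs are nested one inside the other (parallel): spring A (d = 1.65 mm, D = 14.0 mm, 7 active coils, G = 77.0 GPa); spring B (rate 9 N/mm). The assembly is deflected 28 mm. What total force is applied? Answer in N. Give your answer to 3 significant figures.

k_A = Gd⁴/(8D³N_a) = (77.0×10³)(1.65⁴)/(8·14.0³·7) = 3.7141 N/mm
Parallel: k_eq = 3.7141 + 9 = 12.714 N/mm
F = k_eq·δ = 12.714·28 = 355.99 N

356 N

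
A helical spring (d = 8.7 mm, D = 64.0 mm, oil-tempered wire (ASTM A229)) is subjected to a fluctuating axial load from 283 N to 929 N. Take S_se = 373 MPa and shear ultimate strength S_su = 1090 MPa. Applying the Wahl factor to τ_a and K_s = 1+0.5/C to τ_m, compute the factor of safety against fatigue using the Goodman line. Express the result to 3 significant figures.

2.47

C = D/d = 64.0/8.7 = 7.3563; K_W = (4C−1)/(4C−4)+0.615/C = 1.2016; K_s = 1+0.5/C = 1.0680
F_a = (F_max−F_min)/2 = 323 N; F_m = (F_max+F_min)/2 = 606 N
τ_a = K_W·8F_aD/(πd³) = 1.2016 × 79.94 = 96.056 MPa
τ_m = K_s·8F_mD/(πd³) = 1.0680 × 149.98 = 160.17 MPa
Goodman: 1/n_f = τ_a/S_se + τ_m/S_su = 96.056/373 + 160.17/1090 = 0.25752 + 0.14695 = 0.40447
n_f = 1/0.40447 = 2.472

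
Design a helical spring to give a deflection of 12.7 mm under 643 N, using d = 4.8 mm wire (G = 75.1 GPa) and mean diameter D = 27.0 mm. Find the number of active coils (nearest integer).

Required rate k = F/δ = 643/12.7 = 50.63 N/mm
N_a = Gd⁴/(8D³k) = (75.1×10³ × 4.8⁴)/(8 × 27.0³ × 50.63)
    = 3.98662e+07 / 7.97239e+06 = 5.001 → 5 coils

5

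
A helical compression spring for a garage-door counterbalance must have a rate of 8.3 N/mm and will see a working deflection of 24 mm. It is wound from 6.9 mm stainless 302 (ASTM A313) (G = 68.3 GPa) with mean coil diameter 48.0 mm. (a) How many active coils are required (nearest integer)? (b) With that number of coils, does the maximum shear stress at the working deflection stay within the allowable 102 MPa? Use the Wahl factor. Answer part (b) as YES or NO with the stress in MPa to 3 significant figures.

(a) 21 coils; (b) YES, τ_max = 90.4 MPa

N_a = Gd⁴/(8D³k) = (68.3×10³)(6.9⁴)/(8·48.0³·8.3) = 21.08 → N_a = 21
Actual rate k = Gd⁴/(8D³·21) = 8.3327 N/mm
Working load F = kδ = 8.3327·24 = 199.98 N
C = 48.0/6.9 = 6.9565; K_W = (4C−1)/(4C−4)+0.615/C = 1.2143
τ_max = K_W·8FD/(πd³) = 1.2143·74.41 = 90.357 MPa
τ_max ≤ 102 MPa → acceptable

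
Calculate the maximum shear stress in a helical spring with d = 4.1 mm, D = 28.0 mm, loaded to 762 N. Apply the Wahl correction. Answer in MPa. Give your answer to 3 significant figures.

Spring index C = D/d = 28.0/4.1 = 6.8293
K_W = (4C−1)/(4C−4) + 0.615/C = 26.317/23.317 + 0.0901 = 1.2187
τ₀ = 8FD/(πd³) = 8·762·28.0/(π·4.1³) = 170688/216.52 = 788.32 MPa
τ_max = K·τ₀ = 1.2187 × 788.32 = 960.73 MPa

961 MPa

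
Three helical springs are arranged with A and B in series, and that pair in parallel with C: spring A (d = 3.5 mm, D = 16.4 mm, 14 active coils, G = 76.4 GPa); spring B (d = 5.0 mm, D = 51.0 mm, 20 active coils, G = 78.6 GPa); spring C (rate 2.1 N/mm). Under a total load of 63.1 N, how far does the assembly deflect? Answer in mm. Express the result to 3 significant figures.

15.0 mm

k_A = Gd⁴/(8D³N_a) = (76.4×10³)(3.5⁴)/(8·16.4³·14) = 23.207 N/mm
k_B = Gd⁴/(8D³N_a) = (78.6×10³)(5.0⁴)/(8·51.0³·20) = 2.3146 N/mm
Springs A,B series: k_AB = 1/(1/23.207+1/2.3146) = 2.1047 N/mm; parallel with C: k_eq = 2.1047+2.1 = 4.2047 N/mm
δ = F/k_eq = 63.1/4.2047 = 15.007 mm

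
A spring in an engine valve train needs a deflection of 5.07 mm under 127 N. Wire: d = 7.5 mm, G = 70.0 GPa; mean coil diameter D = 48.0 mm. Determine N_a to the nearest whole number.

Required rate k = F/δ = 127/5.07 = 25.049 N/mm
N_a = Gd⁴/(8D³k) = (70.0×10³ × 7.5⁴)/(8 × 48.0³ × 25.049)
    = 2.21484e+08 / 2.2162e+07 = 9.994 → 10 coils

10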